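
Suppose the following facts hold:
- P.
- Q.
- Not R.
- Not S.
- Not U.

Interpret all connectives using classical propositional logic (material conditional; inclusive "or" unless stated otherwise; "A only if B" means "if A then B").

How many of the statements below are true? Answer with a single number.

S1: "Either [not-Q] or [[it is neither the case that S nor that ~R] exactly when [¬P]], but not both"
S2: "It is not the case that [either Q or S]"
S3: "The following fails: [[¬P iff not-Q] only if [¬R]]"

1

S1: In symbols: ~Q xor ((S nor ~R) <-> ~P)

~Q = ~T = F
~R = ~F = T
S nor ~R = F nor T = F
~P = ~T = F
(S nor ~R) <-> ~P = F <-> F = T
~Q xor ((S nor ~R) <-> ~P) = F xor T = T
Hence S1 is true.

S2: Parsed as ~(Q | S)

Q | S = T | F = T
~(Q | S) = ~T = F
Thus S2 is false.

S3: Formalization: ~((~P <-> ~Q) -> ~R)

~P = ~T = F
~Q = ~T = F
~P <-> ~Q = F <-> F = T
~R = ~F = T
(~P <-> ~Q) -> ~R = T -> T = T
~((~P <-> ~Q) -> ~R) = ~T = F
Hence S3 is false.

1 of the 3 statements is true.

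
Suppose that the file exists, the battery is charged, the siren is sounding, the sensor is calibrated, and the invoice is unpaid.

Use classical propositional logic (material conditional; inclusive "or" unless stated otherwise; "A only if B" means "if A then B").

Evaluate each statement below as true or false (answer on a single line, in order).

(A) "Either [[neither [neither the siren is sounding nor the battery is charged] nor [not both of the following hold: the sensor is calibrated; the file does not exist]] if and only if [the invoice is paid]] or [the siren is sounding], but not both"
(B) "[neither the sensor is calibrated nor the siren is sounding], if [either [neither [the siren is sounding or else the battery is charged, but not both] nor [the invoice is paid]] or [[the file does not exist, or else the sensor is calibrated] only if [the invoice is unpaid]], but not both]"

(A) F, (B) T

Let R = "the siren is sounding" (T), Q = "the battery is charged" (T), S = "the sensor is calibrated" (T), P = "the file exists" (T), U = "the invoice is paid" (F).

(A): This is (((R ↓ Q) ↓ (S ↑ ¬P)) ↔ U) ⊕ R.

R ↓ Q = T ↓ T = F
¬P = ¬T = F
S ↑ ¬P = T ↑ F = T
(R ↓ Q) ↓ (S ↑ ¬P) = F ↓ T = F
((R ↓ Q) ↓ (S ↑ ¬P)) ↔ U = F ↔ F = T
(((R ↓ Q) ↓ (S ↑ ¬P)) ↔ U) ⊕ R = T ⊕ T = F
Thus (A) is false.

(B): Parsed as (((R ⊕ Q) ↓ U) ⊕ ((¬P ∨ S) → ¬U)) → (S ↓ R)

R ⊕ Q = T ⊕ T = F
(R ⊕ Q) ↓ U = F ↓ F = T
¬P = ¬T = F
¬P ∨ S = F ∨ T = T
¬U = ¬F = T
(¬P ∨ S) → ¬U = T → T = T
((R ⊕ Q) ↓ U) ⊕ ((¬P ∨ S) → ¬U) = T ⊕ T = F
S ↓ R = T ↓ T = F
(((R ⊕ Q) ↓ U) ⊕ ((¬P ∨ S) → ¬U)) → (S ↓ R) = F → F = T
So (B) is true.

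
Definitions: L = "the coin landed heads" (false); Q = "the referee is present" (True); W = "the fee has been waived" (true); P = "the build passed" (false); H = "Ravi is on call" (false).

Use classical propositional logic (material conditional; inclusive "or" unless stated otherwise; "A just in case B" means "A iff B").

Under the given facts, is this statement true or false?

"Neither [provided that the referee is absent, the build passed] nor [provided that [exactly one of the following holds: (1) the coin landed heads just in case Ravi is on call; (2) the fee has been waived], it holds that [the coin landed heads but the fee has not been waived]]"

false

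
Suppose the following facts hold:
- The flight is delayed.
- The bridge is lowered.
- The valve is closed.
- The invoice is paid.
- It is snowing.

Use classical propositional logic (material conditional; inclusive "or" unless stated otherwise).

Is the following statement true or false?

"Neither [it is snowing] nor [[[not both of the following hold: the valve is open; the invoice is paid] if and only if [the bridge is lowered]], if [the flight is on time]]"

False

Let Q = "it is snowing" (True), K = "the flight is delayed" (True), R = "the valve is open" (False), P = "the invoice is paid" (True), H = "the bridge is raised" (False).
In symbols: Q nor (not K -> ((R nand P) iff not H))

not K = not True = False
R nand P = False nand True = True
not H = not False = True
(R nand P) iff not H = True iff True = True
not K -> ((R nand P) iff not H) = False -> True = True
Q nor (not K -> ((R nand P) iff not H)) = True nor True = False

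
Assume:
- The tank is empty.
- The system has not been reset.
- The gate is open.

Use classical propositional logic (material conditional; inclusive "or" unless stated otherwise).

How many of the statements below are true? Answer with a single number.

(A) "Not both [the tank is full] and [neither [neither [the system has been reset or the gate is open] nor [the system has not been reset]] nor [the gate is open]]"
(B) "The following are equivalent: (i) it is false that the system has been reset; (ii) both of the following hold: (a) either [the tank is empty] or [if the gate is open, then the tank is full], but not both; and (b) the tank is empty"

Let P = "the tank is full" (False), Q = "the system has been reset" (False), R = "the gate is open" (True).

(A): In symbols: P nand (((Q or R) nor not Q) nor R)

Q or R = False or True = True
not Q = not False = True
(Q or R) nor not Q = True nor True = False
((Q or R) nor not Q) nor R = False nor True = False
P nand (((Q or R) nor not Q) nor R) = False nand False = True
Thus (A) is true.

(B): Parsed as not Q iff ((not P xor (R -> P)) and not P)

not Q = not False = True
not P = not False = True
R -> P = True -> False = False
not P xor (R -> P) = True xor False = True
not P = not False = True
(not P xor (R -> P)) and not P = True and True = True
not Q iff ((not P xor (R -> P)) and not P) = True iff True = True
Hence (B) is true.

2 of the 2 statements are true ((A), (B)).

2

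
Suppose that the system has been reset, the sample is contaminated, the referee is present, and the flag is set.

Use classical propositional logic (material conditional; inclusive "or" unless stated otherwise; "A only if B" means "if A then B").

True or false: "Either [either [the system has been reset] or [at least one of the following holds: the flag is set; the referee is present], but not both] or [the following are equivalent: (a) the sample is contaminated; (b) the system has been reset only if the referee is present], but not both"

Let G = "the system has been reset" (True), D = "the flag is set" (True), K = "the referee is present" (True), P = "the sample is contaminated" (True).
Parsed as (G xor (D or K)) xor (P iff (G -> K))

D or K = True or True = True
G xor (D or K) = True xor True = False
G -> K = True -> True = True
P iff (G -> K) = True iff True = True
(G xor (D or K)) xor (P iff (G -> K)) = False xor True = True

The statement is true.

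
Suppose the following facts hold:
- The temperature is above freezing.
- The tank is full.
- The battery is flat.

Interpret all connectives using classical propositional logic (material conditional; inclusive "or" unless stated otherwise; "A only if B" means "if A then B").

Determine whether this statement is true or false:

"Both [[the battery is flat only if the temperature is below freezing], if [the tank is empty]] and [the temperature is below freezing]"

The statement is false.

Let K = "the tank is full" (T), W = "the battery is charged" (F), H = "the temperature is below freezing" (F).
In symbols: (¬K → (¬W → H)) ∧ H

¬K = ¬T = F
¬W = ¬F = T
¬W → H = T → F = F
¬K → (¬W → H) = F → F = T
(¬K → (¬W → H)) ∧ H = T ∧ F = F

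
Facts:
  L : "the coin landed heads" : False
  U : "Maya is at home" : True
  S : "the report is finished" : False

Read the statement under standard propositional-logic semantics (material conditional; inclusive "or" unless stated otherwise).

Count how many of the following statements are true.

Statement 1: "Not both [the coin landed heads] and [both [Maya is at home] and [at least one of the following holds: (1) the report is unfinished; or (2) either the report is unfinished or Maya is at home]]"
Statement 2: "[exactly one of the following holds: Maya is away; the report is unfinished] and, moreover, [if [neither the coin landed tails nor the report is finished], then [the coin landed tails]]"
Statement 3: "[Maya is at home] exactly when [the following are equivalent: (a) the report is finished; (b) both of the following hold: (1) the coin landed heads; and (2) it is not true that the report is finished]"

3

Statement 1: This is L nand (U and (not S or (not S or U))).

not S = not False = True
not S = not False = True
not S or U = True or True = True
not S or (not S or U) = True or True = True
U and (not S or (not S or U)) = True and True = True
L nand (U and (not S or (not S or U))) = False nand True = True
Thus Statement 1 is true.

Statement 2: In symbols: (not U xor not S) and ((not L nor S) -> not L)

not U = not True = False
not S = not False = True
not U xor not S = False xor True = True
not L = not False = True
not L nor S = True nor False = False
not L = not False = True
(not L nor S) -> not L = False -> True = True
(not U xor not S) and ((not L nor S) -> not L) = True and True = True
Thus Statement 2 is true.

Statement 3: In symbols: U iff (S iff (L and not S))

not S = not False = True
L and not S = False and True = False
S iff (L and not S) = False iff False = True
U iff (S iff (L and not S)) = True iff True = True
So Statement 3 is true.

3 of the 3 statements are true (Statement 1, Statement 2, Statement 3).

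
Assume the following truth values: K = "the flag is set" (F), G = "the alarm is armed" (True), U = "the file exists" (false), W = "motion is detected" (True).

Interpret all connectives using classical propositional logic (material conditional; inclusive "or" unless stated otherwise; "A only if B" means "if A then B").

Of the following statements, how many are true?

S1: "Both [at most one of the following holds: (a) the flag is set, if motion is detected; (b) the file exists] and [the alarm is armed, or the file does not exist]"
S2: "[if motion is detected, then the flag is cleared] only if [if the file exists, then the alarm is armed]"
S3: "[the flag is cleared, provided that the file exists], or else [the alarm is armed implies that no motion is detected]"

3

S1: This is ((W -> K) nand U) and (G or not U).

W -> K = True -> False = False
(W -> K) nand U = False nand False = True
not U = not False = True
G or not U = True or True = True
((W -> K) nand U) and (G or not U) = True and True = True
So S1 is true.

S2: Parsed as (W -> not K) -> (U -> G)

not K = not False = True
W -> not K = True -> True = True
U -> G = False -> True = True
(W -> not K) -> (U -> G) = True -> True = True
Hence S2 is true.

S3: Parsed as (U -> not K) or (G -> not W)

not K = not False = True
U -> not K = False -> True = True
not W = not True = False
G -> not W = True -> False = False
(U -> not K) or (G -> not W) = True or False = True
Thus S3 is true.

True statements: 3 (S1, S2, S3).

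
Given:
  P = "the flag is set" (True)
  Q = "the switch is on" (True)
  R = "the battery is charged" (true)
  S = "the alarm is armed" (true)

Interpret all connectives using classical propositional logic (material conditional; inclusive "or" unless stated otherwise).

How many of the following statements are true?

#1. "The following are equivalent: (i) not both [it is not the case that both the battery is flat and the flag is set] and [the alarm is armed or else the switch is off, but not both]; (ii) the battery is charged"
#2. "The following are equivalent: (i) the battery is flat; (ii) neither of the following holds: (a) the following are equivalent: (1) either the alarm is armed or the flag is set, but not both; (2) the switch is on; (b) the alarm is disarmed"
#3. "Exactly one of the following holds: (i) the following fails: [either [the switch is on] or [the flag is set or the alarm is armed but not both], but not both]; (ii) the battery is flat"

0

#1: In symbols: ((~R nand P) nand (S xor ~Q)) <-> R

~R = ~T = F
~R nand P = F nand T = T
~Q = ~T = F
S xor ~Q = T xor F = T
(~R nand P) nand (S xor ~Q) = T nand T = F
((~R nand P) nand (S xor ~Q)) <-> R = F <-> T = F
Hence #1 is false.

#2: In symbols: ~R <-> (((S xor P) <-> Q) nor ~S)

~R = ~T = F
S xor P = T xor T = F
(S xor P) <-> Q = F <-> T = F
~S = ~T = F
((S xor P) <-> Q) nor ~S = F nor F = T
~R <-> (((S xor P) <-> Q) nor ~S) = F <-> T = F
So #2 is false.

#3: Formalization: ~(Q xor (P xor S)) xor ~R

P xor S = T xor T = F
Q xor (P xor S) = T xor F = T
~(Q xor (P xor S)) = ~T = F
~R = ~T = F
~(Q xor (P xor S)) xor ~R = F xor F = F
Hence #3 is false.

Count: 0.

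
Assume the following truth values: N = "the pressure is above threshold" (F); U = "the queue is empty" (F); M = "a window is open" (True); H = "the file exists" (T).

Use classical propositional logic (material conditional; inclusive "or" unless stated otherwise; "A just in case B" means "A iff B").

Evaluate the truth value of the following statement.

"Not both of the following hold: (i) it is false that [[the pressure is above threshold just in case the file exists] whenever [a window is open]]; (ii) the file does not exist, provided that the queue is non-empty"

In symbols: ¬(M → (N ↔ H)) ↑ (¬U → ¬H)

N ↔ H = F ↔ T = F
M → (N ↔ H) = T → F = F
¬(M → (N ↔ H)) = ¬F = T
¬U = ¬F = T
¬H = ¬T = F
¬U → ¬H = T → F = F
¬(M → (N ↔ H)) ↑ (¬U → ¬H) = T ↑ F = T

The statement is true.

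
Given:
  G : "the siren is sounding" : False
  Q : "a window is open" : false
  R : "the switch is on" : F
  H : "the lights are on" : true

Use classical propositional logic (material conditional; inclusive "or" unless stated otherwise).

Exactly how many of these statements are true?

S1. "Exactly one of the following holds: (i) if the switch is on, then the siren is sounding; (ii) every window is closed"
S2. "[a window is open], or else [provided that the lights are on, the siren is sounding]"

0

S1: Parsed as (R -> G) xor not Q

R -> G = False -> False = True
not Q = not False = True
(R -> G) xor not Q = True xor True = False
Thus S1 is false.

S2: This is Q or (H -> G).

H -> G = True -> False = False
Q or (H -> G) = False or False = False
Hence S2 is false.

Count: 0.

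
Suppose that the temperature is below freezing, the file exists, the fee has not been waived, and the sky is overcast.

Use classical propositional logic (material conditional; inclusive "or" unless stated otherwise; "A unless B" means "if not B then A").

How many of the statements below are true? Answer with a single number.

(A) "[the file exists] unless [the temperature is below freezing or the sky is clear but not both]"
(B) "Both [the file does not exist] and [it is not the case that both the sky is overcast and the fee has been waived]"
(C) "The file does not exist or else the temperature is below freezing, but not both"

2

Let Q = "the file exists" (True), P = "the temperature is below freezing" (True), S = "the sky is overcast" (True), R = "the fee has been waived" (False).

(A): Formalization: Q or (P xor not S)

not S = not True = False
P xor not S = True xor False = True
Q or (P xor not S) = True or True = True
So (A) is true.

(B): This is not Q and (S nand R).

not Q = not True = False
S nand R = True nand False = True
not Q and (S nand R) = False and True = False
Hence (B) is false.

(C): This is not Q xor P.

not Q = not True = False
not Q xor P = False xor True = True
Thus (C) is true.

True statements: 2 ((A), (C)).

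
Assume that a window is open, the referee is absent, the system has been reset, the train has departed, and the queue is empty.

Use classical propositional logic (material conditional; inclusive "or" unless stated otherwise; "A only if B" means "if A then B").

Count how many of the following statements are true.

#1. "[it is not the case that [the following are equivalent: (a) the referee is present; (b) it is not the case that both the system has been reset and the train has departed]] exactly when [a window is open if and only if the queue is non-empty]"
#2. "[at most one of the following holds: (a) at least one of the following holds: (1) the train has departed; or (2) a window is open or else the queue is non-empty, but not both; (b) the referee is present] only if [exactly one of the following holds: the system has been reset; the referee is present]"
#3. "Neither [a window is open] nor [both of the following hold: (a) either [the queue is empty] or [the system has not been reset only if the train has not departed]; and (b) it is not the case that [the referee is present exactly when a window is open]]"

2

Let Q = "the referee is present" (False), R = "the system has been reset" (True), S = "the train has departed" (True), P = "a window is open" (True), U = "the queue is empty" (True).

#1: Formalization: not (Q iff (R nand S)) iff (P iff not U)

R nand S = True nand True = False
Q iff (R nand S) = False iff False = True
not (Q iff (R nand S)) = not True = False
not U = not True = False
P iff not U = True iff False = False
not (Q iff (R nand S)) iff (P iff not U) = False iff False = True
Thus #1 is true.

#2: This is ((S or (P xor not U)) nand Q) -> (R xor Q).

not U = not True = False
P xor not U = True xor False = True
S or (P xor not U) = True or True = True
(S or (P xor not U)) nand Q = True nand False = True
R xor Q = True xor False = True
((S or (P xor not U)) nand Q) -> (R xor Q) = True -> True = True
Thus #2 is true.

#3: Formalization: P nor ((U or (not R -> not S)) and not (Q iff P))

not R = not True = False
not S = not True = False
not R -> not S = False -> False = True
U or (not R -> not S) = True or True = True
Q iff P = False iff True = False
not (Q iff P) = not False = True
(U or (not R -> not S)) and not (Q iff P) = True and True = True
P nor ((U or (not R -> not S)) and not (Q iff P)) = True nor True = False
Hence #3 is false.

True statements: 2.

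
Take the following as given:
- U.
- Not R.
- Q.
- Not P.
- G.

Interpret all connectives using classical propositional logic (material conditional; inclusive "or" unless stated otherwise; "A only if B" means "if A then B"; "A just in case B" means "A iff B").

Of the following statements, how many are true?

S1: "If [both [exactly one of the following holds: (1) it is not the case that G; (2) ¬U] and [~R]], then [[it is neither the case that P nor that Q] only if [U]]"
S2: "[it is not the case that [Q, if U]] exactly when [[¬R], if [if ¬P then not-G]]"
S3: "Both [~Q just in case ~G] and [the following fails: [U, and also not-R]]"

S1: Formalization: ((not G xor not U) and not R) -> ((P nor Q) -> U)

not G = not True = False
not U = not True = False
not G xor not U = False xor False = False
not R = not False = True
(not G xor not U) and not R = False and True = False
P nor Q = False nor True = False
(P nor Q) -> U = False -> True = True
((not G xor not U) and not R) -> ((P nor Q) -> U) = False -> True = True
So S1 is true.

S2: In symbols: not (U -> Q) iff ((not P -> not G) -> not R)

U -> Q = True -> True = True
not (U -> Q) = not True = False
not P = not False = True
not G = not True = False
not P -> not G = True -> False = False
not R = not False = True
(not P -> not G) -> not R = False -> True = True
not (U -> Q) iff ((not P -> not G) -> not R) = False iff True = False
Thus S2 is false.

S3: Parsed as (not Q iff not G) and not (U and not R)

not Q = not True = False
not G = not True = False
not Q iff not G = False iff False = True
not R = not False = True
U and not R = True and True = True
not (U and not R) = not True = False
(not Q iff not G) and not (U and not R) = True and False = False
Thus S3 is false.

Count: 1.

1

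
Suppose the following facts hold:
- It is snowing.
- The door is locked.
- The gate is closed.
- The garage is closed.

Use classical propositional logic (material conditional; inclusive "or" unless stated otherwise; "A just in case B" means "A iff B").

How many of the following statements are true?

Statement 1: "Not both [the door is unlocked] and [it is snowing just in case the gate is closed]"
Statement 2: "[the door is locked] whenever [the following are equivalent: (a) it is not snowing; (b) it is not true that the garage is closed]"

Let Q = "the door is locked" (True), P = "it is snowing" (True), R = "the gate is open" (False), S = "the garage is closed" (True).

Statement 1: This is not Q nand (P iff not R).

not Q = not True = False
not R = not False = True
P iff not R = True iff True = True
not Q nand (P iff not R) = False nand True = True
Hence Statement 1 is true.

Statement 2: Parsed as (not P iff not S) -> Q

not P = not True = False
not S = not True = False
not P iff not S = False iff False = True
(not P iff not S) -> Q = True -> True = True
Hence Statement 2 is true.

2 of the 2 statements are true (Statement 1, Statement 2).

2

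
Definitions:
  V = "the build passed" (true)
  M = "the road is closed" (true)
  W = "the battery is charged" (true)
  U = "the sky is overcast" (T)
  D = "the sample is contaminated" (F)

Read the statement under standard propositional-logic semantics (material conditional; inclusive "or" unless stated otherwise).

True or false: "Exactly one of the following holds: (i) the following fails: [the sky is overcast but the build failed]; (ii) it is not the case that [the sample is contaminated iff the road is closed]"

This is not (U and not V) xor not (D iff M).

not V = not True = False
U and not V = True and False = False
not (U and not V) = not False = True
D iff M = False iff True = False
not (D iff M) = not False = True
not (U and not V) xor not (D iff M) = True xor True = False

The statement is false.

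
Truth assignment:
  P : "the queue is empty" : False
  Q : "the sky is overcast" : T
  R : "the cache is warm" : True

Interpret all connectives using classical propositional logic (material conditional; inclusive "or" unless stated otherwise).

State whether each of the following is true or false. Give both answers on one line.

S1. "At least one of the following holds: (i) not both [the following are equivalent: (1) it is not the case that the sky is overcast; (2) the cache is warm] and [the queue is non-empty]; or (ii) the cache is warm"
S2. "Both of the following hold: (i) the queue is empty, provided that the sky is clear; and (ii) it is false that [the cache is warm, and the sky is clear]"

S1: Formalization: ((¬Q ↔ R) ↑ ¬P) ∨ R

¬Q = ¬T = F
¬Q ↔ R = F ↔ T = F
¬P = ¬F = T
(¬Q ↔ R) ↑ ¬P = F ↑ T = T
((¬Q ↔ R) ↑ ¬P) ∨ R = T ∨ T = T
Hence S1 is true.

S2: In symbols: (¬Q → P) ∧ ¬(R ∧ ¬Q)

¬Q = ¬T = F
¬Q → P = F → F = T
¬Q = ¬T = F
R ∧ ¬Q = T ∧ F = F
¬(R ∧ ¬Q) = ¬F = T
(¬Q → P) ∧ ¬(R ∧ ¬Q) = T ∧ T = T
So S2 is true.

S1 true, S2 true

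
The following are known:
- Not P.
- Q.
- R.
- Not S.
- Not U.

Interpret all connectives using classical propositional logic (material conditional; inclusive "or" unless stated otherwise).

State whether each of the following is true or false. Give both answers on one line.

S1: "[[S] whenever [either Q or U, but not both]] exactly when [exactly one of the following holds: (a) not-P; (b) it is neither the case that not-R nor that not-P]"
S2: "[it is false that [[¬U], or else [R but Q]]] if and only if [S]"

S1 False / S2 True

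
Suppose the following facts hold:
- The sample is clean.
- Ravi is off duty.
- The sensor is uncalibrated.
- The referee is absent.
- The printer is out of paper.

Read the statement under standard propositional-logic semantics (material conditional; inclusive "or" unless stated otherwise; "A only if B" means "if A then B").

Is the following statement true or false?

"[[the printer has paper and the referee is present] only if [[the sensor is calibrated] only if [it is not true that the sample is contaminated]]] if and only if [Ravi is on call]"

Let U = "the printer has paper" (F), S = "the referee is present" (F), R = "the sensor is calibrated" (F), P = "the sample is contaminated" (F), Q = "Ravi is on call" (F).
This is ((U & S) -> (R -> ~P)) <-> Q.

U & S = F & F = F
~P = ~F = T
R -> ~P = F -> T = T
(U & S) -> (R -> ~P) = F -> T = T
((U & S) -> (R -> ~P)) <-> Q = T <-> F = F

false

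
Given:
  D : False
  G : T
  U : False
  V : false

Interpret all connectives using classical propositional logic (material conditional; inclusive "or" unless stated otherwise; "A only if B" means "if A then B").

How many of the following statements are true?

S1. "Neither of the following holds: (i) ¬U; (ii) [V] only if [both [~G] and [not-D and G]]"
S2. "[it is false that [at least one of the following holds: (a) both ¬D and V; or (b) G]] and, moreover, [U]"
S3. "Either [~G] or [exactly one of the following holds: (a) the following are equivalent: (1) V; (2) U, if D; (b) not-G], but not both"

S1: Formalization: ¬U ↓ (V → (¬G ∧ (¬D ∧ G)))

¬U = ¬F = T
¬G = ¬T = F
¬D = ¬F = T
¬D ∧ G = T ∧ T = T
¬G ∧ (¬D ∧ G) = F ∧ T = F
V → (¬G ∧ (¬D ∧ G)) = F → F = T
¬U ↓ (V → (¬G ∧ (¬D ∧ G))) = T ↓ T = F
So S1 is false.

S2: In symbols: ¬((¬D ∧ V) ∨ G) ∧ U

¬D = ¬F = T
¬D ∧ V = T ∧ F = F
(¬D ∧ V) ∨ G = F ∨ T = T
¬((¬D ∧ V) ∨ G) = ¬T = F
¬((¬D ∧ V) ∨ G) ∧ U = F ∧ F = F
So S2 is false.

S3: In symbols: ¬G ⊕ ((V ↔ (D → U)) ⊕ ¬G)

¬G = ¬T = F
D → U = F → F = T
V ↔ (D → U) = F ↔ T = F
¬G = ¬T = F
(V ↔ (D → U)) ⊕ ¬G = F ⊕ F = F
¬G ⊕ ((V ↔ (D → U)) ⊕ ¬G) = F ⊕ F = F
Thus S3 is false.

True statements: 0 (none).

0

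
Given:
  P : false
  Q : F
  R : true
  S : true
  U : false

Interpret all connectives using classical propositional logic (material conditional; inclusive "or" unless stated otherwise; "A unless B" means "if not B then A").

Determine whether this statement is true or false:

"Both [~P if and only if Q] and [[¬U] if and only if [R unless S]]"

False.

In symbols: (not P iff Q) and (not U iff (R or S))

not P = not False = True
not P iff Q = True iff False = False
not U = not False = True
R or S = True or True = True
not U iff (R or S) = True iff True = True
(not P iff Q) and (not U iff (R or S)) = False and True = False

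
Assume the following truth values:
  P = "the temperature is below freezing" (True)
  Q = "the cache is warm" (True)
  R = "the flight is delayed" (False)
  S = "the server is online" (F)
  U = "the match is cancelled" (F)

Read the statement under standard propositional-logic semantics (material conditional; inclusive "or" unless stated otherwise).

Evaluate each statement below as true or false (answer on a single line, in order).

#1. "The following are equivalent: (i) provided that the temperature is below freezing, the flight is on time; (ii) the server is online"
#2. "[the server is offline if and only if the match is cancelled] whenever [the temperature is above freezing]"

#1: Formalization: (P -> not R) iff S

not R = not False = True
P -> not R = True -> True = True
(P -> not R) iff S = True iff False = False
So #1 is false.

#2: Formalization: not P -> (not S iff U)

not P = not True = False
not S = not False = True
not S iff U = True iff False = False
not P -> (not S iff U) = False -> False = True
So #2 is true.

#1 false / #2 true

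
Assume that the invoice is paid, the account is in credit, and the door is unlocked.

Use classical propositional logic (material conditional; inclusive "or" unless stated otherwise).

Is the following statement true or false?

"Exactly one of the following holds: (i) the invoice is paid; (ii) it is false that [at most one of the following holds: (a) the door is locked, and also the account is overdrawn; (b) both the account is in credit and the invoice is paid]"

Let P = "the invoice is paid" (True), R = "the door is locked" (False), Q = "the account is overdrawn" (False).
This is P xor not ((R and Q) nand (not Q and P)).

R and Q = False and False = False
not Q = not False = True
not Q and P = True and True = True
(R and Q) nand (not Q and P) = False nand True = True
not ((R and Q) nand (not Q and P)) = not True = False
P xor not ((R and Q) nand (not Q and P)) = True xor False = True

True.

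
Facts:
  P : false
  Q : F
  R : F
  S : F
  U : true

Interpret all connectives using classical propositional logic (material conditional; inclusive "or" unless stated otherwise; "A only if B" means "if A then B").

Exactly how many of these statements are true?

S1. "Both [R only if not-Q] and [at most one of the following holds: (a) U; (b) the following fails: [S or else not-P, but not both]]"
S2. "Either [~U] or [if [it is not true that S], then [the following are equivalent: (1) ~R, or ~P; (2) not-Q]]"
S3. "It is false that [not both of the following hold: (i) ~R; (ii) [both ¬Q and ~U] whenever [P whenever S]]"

2

S1: Formalization: (R -> not Q) and (U nand not (S xor not P))

not Q = not False = True
R -> not Q = False -> True = True
not P = not False = True
S xor not P = False xor True = True
not (S xor not P) = not True = False
U nand not (S xor not P) = True nand False = True
(R -> not Q) and (U nand not (S xor not P)) = True and True = True
Thus S1 is true.

S2: This is not U or (not S -> ((not R or not P) iff not Q)).

not U = not True = False
not S = not False = True
not R = not False = True
not P = not False = True
not R or not P = True or True = True
not Q = not False = True
(not R or not P) iff not Q = True iff True = True
not S -> ((not R or not P) iff not Q) = True -> True = True
not U or (not S -> ((not R or not P) iff not Q)) = False or True = True
Thus S2 is true.

S3: This is not (not R nand ((S -> P) -> (not Q and not U))).

not R = not False = True
S -> P = False -> False = True
not Q = not False = True
not U = not True = False
not Q and not U = True and False = False
(S -> P) -> (not Q and not U) = True -> False = False
not R nand ((S -> P) -> (not Q and not U)) = True nand False = True
not (not R nand ((S -> P) -> (not Q and not U))) = not True = False
So S3 is false.

True statements: 2.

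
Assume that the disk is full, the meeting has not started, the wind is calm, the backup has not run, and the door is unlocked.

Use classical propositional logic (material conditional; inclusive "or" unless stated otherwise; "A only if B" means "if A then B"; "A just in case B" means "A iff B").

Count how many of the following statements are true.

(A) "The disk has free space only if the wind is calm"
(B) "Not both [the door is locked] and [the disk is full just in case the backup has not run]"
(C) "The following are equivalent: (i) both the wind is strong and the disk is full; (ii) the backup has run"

3

Let S = "the disk is full" (T), M = "the wind is strong" (F), V = "the door is locked" (F), K = "the backup has run" (F).

(A): In symbols: ~S -> ~M

~S = ~T = F
~M = ~F = T
~S -> ~M = F -> T = T
So (A) is true.

(B): In symbols: V nand (S <-> ~K)

~K = ~F = T
S <-> ~K = T <-> T = T
V nand (S <-> ~K) = F nand T = T
Thus (B) is true.

(C): In symbols: (M & S) <-> K

M & S = F & T = F
(M & S) <-> K = F <-> F = T
Thus (C) is true.

True statements: 3 ((A), (B), (C)).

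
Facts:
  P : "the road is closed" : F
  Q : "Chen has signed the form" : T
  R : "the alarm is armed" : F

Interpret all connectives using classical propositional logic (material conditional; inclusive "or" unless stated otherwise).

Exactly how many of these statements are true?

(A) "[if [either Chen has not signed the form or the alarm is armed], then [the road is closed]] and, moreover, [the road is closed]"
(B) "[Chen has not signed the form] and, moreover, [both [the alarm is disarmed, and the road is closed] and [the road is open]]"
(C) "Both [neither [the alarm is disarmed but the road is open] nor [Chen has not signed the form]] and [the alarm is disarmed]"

0

(A): Formalization: ((not Q or R) -> P) and P

not Q = not True = False
not Q or R = False or False = False
(not Q or R) -> P = False -> False = True
((not Q or R) -> P) and P = True and False = False
Thus (A) is false.

(B): Formalization: not Q and ((not R and P) and not P)

not Q = not True = False
not R = not False = True
not R and P = True and False = False
not P = not False = True
(not R and P) and not P = False and True = False
not Q and ((not R and P) and not P) = False and False = False
Hence (B) is false.

(C): Formalization: ((not R and not P) nor not Q) and not R

not R = not False = True
not P = not False = True
not R and not P = True and True = True
not Q = not True = False
(not R and not P) nor not Q = True nor False = False
not R = not False = True
((not R and not P) nor not Q) and not R = False and True = False
Hence (C) is false.

0 of the 3 statements are true (none).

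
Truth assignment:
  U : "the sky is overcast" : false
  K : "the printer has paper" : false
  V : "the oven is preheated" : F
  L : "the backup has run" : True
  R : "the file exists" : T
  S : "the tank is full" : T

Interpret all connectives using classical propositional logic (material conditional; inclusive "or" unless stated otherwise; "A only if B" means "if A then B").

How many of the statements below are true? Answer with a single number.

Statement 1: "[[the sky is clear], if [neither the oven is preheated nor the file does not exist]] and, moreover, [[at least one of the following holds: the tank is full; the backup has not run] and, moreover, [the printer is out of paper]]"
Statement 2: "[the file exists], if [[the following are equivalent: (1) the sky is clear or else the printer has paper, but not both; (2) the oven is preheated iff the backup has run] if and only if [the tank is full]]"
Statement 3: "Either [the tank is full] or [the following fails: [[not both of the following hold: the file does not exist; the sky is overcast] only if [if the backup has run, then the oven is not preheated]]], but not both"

Statement 1: Parsed as ((V nor not R) -> not U) and ((S or not L) and not K)

not R = not True = False
V nor not R = False nor False = True
not U = not False = True
(V nor not R) -> not U = True -> True = True
not L = not True = False
S or not L = True or False = True
not K = not False = True
(S or not L) and not K = True and True = True
((V nor not R) -> not U) and ((S or not L) and not K) = True and True = True
Hence Statement 1 is true.

Statement 2: This is (((not U xor K) iff (V iff L)) iff S) -> R.

not U = not False = True
not U xor K = True xor False = True
V iff L = False iff True = False
(not U xor K) iff (V iff L) = True iff False = False
((not U xor K) iff (V iff L)) iff S = False iff True = False
(((not U xor K) iff (V iff L)) iff S) -> R = False -> True = True
Thus Statement 2 is true.

Statement 3: In symbols: S xor not ((not R nand U) -> (L -> not V))

not R = not True = False
not R nand U = False nand False = True
not V = not False = True
L -> not V = True -> True = True
(not R nand U) -> (L -> not V) = True -> True = True
not ((not R nand U) -> (L -> not V)) = not True = False
S xor not ((not R nand U) -> (L -> not V)) = True xor False = True
Thus Statement 3 is true.

3 of the 3 statements are true.

3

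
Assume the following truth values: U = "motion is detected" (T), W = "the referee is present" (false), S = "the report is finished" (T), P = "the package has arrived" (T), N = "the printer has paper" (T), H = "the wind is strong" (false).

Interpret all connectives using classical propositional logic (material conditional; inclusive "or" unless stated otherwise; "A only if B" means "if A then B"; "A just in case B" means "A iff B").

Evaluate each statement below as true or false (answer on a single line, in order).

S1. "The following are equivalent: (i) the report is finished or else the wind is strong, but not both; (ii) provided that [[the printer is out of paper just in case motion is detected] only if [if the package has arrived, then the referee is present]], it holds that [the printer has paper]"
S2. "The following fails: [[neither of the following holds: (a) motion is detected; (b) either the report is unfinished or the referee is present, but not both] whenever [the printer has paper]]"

S1 True; S2 True

S1: Parsed as (S xor H) iff (((not N iff U) -> (P -> W)) -> N)

S xor H = True xor False = True
not N = not True = False
not N iff U = False iff True = False
P -> W = True -> False = False
(not N iff U) -> (P -> W) = False -> False = True
((not N iff U) -> (P -> W)) -> N = True -> True = True
(S xor H) iff (((not N iff U) -> (P -> W)) -> N) = True iff True = True
Hence S1 is true.

S2: In symbols: not (N -> (U nor (not S xor W)))

not S = not True = False
not S xor W = False xor False = False
U nor (not S xor W) = True nor False = False
N -> (U nor (not S xor W)) = True -> False = False
not (N -> (U nor (not S xor W))) = not False = True
Thus S2 is true.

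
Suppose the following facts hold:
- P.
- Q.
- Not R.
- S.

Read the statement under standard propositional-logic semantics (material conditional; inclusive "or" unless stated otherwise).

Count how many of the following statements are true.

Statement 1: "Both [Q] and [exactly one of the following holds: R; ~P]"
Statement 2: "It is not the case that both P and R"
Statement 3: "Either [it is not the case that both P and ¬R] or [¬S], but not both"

Statement 1: Parsed as Q & (R xor ~P)

~P = ~T = F
R xor ~P = F xor F = F
Q & (R xor ~P) = T & F = F
Hence Statement 1 is false.

Statement 2: In symbols: P nand R

P nand R = T nand F = T
Thus Statement 2 is true.

Statement 3: This is (P nand ~R) xor ~S.

~R = ~F = T
P nand ~R = T nand T = F
~S = ~T = F
(P nand ~R) xor ~S = F xor F = F
So Statement 3 is false.

1 of the 3 statements is true.

1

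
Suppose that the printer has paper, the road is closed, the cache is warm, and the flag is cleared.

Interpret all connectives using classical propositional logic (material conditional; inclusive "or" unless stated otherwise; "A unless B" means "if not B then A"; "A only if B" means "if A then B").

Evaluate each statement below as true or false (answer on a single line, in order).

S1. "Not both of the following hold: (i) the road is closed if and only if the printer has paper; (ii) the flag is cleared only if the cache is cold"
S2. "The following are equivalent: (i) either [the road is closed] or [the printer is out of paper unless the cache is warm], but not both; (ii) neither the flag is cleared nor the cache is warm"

S1 true / S2 true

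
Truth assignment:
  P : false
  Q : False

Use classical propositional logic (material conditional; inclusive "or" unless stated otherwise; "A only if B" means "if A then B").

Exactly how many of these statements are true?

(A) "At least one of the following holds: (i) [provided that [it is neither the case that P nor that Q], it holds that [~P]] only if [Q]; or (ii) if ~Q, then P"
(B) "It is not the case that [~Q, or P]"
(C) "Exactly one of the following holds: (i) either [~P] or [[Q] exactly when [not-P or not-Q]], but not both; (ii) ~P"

(A): Formalization: (((P nor Q) -> not P) -> Q) or (not Q -> P)

P nor Q = False nor False = True
not P = not False = True
(P nor Q) -> not P = True -> True = True
((P nor Q) -> not P) -> Q = True -> False = False
not Q = not False = True
not Q -> P = True -> False = False
(((P nor Q) -> not P) -> Q) or (not Q -> P) = False or False = False
Thus (A) is false.

(B): Parsed as not (not Q or P)

not Q = not False = True
not Q or P = True or False = True
not (not Q or P) = not True = False
Thus (B) is false.

(C): Formalization: (not P xor (Q iff (not P or not Q))) xor not P

not P = not False = True
not P = not False = True
not Q = not False = True
not P or not Q = True or True = True
Q iff (not P or not Q) = False iff True = False
not P xor (Q iff (not P or not Q)) = True xor False = True
not P = not False = True
(not P xor (Q iff (not P or not Q))) xor not P = True xor True = False
Hence (C) is false.

0 of the 3 statements are true (none).

0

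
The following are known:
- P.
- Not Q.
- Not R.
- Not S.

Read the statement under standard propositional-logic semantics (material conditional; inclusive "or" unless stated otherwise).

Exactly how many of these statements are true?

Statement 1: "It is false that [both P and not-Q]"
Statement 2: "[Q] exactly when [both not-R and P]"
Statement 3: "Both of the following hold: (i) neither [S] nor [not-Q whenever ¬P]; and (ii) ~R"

Statement 1: Parsed as not (P and not Q)

not Q = not False = True
P and not Q = True and True = True
not (P and not Q) = not True = False
So Statement 1 is false.

Statement 2: Parsed as Q iff (not R and P)

not R = not False = True
not R and P = True and True = True
Q iff (not R and P) = False iff True = False
So Statement 2 is false.

Statement 3: This is (S nor (not P -> not Q)) and not R.

not P = not True = False
not Q = not False = True
not P -> not Q = False -> True = True
S nor (not P -> not Q) = False nor True = False
not R = not False = True
(S nor (not P -> not Q)) and not R = False and True = False
Hence Statement 3 is false.

Count: 0.

0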